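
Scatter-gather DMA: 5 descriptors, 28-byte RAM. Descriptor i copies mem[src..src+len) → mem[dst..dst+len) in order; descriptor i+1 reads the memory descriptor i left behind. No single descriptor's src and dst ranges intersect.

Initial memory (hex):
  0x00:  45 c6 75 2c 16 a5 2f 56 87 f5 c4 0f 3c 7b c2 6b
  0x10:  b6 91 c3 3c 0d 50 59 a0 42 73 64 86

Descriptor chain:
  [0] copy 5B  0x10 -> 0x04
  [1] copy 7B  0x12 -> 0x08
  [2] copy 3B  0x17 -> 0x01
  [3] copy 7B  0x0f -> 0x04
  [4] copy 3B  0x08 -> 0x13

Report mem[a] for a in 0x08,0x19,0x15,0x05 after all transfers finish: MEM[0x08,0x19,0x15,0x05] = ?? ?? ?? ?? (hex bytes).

MEM[0x08,0x19,0x15,0x05] = 3c 73 50 b6

  after D0: wrote 5B at 0x04 = b691c33c0d
  after D1: wrote 7B at 0x08 = c33c0d5059a042
  after D2: wrote 3B at 0x01 = a04273
  after D3: wrote 7B at 0x04 = 6bb691c33c0d50
  after D4: wrote 3B at 0x13 = 3c0d50
query mem[0x08]=0x3c, mem[0x19]=0x73, mem[0x15]=0x50, mem[0x05]=0xb6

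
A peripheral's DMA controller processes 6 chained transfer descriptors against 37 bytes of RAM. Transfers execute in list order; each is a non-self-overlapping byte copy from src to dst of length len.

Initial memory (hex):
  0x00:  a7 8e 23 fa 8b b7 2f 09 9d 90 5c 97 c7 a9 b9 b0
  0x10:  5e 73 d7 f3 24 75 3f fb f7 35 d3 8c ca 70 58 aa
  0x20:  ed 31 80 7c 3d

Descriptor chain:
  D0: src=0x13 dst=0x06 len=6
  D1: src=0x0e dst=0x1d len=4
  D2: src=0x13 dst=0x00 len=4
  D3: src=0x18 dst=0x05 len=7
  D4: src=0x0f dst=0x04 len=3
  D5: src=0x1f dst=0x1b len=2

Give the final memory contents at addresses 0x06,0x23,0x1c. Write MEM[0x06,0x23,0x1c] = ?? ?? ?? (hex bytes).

MEM[0x06,0x23,0x1c] = 73 7c 73

[0] 0x13->0x06 len=6 : f3 24 75 3f fb f7
[1] 0x0e->0x1d len=4 : b9 b0 5e 73
[2] 0x13->0x00 len=4 : f3 24 75 3f
[3] 0x18->0x05 len=7 : f7 35 d3 8c ca b9 b0
[4] 0x0f->0x04 len=3 : b0 5e 73
[5] 0x1f->0x1b len=2 : 5e 73
query mem[0x06]=0x73, mem[0x23]=0x7c, mem[0x1c]=0x73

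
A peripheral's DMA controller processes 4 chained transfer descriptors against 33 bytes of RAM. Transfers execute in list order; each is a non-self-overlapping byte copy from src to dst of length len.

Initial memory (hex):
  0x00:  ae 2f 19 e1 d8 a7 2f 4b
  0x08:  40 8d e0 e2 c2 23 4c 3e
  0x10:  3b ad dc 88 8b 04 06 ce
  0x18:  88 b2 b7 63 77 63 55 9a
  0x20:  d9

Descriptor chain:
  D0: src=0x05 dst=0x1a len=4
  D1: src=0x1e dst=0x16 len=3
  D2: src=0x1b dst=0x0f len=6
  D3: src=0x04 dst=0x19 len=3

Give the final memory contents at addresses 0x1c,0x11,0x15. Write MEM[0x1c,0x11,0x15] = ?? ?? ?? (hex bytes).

MEM[0x1c,0x11,0x15] = 4b 40 04

D0: mem[0x1a..0x1d] <- [a7 2f 4b 40]
D1: mem[0x16..0x18] <- [55 9a d9]
D2: mem[0x0f..0x14] <- [2f 4b 40 55 9a d9]
D3: mem[0x19..0x1b] <- [d8 a7 2f]
query mem[0x1c]=0x4b, mem[0x11]=0x40, mem[0x15]=0x04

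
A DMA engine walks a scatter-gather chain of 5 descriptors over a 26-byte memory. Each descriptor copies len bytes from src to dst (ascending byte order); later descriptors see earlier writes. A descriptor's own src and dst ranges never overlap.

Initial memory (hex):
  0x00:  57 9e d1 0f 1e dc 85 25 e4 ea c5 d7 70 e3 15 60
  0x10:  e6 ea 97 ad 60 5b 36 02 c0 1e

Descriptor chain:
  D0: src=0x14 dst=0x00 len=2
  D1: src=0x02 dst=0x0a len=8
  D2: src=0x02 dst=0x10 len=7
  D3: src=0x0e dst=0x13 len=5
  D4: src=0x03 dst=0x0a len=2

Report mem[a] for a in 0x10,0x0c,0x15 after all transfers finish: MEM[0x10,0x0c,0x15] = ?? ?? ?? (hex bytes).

[0] 0x14->0x00 len=2 : 60 5b
[1] 0x02->0x0a len=8 : d1 0f 1e dc 85 25 e4 ea
[2] 0x02->0x10 len=7 : d1 0f 1e dc 85 25 e4
[3] 0x0e->0x13 len=5 : 85 25 d1 0f 1e
[4] 0x03->0x0a len=2 : 0f 1e
query mem[0x10]=0xd1, mem[0x0c]=0x1e, mem[0x15]=0xd1

MEM[0x10,0x0c,0x15] = d1 1e d1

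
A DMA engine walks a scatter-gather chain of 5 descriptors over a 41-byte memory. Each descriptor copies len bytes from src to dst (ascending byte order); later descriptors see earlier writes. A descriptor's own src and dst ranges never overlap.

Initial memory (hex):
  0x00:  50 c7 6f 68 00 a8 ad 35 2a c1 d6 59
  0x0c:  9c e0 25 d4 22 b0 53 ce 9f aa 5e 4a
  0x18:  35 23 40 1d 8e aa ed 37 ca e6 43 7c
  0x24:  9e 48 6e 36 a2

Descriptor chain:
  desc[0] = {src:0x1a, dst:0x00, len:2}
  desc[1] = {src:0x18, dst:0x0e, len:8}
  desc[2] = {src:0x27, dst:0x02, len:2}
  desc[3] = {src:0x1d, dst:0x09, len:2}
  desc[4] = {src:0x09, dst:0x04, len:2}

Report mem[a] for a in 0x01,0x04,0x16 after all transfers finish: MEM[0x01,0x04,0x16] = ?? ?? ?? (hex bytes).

MEM[0x01,0x04,0x16] = 1d aa 5e

[0] 0x1a->0x00 len=2 : 40 1d
[1] 0x18->0x0e len=8 : 35 23 40 1d 8e aa ed 37
[2] 0x27->0x02 len=2 : 36 a2
[3] 0x1d->0x09 len=2 : aa ed
[4] 0x09->0x04 len=2 : aa ed
query mem[0x01]=0x1d, mem[0x04]=0xaa, mem[0x16]=0x5e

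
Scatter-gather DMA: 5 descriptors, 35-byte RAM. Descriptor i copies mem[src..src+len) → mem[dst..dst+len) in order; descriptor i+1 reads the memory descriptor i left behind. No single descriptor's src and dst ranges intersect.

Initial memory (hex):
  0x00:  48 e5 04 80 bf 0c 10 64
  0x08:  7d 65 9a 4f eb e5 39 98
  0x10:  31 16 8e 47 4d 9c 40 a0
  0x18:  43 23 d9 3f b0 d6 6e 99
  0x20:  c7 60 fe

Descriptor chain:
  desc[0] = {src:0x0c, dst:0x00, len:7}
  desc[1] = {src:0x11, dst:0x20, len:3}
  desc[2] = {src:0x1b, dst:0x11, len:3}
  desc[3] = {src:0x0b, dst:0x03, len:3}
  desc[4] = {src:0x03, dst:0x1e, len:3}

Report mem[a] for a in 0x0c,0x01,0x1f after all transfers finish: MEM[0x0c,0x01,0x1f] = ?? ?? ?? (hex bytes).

D0: mem[0x00..0x06] <- [eb e5 39 98 31 16 8e]
D1: mem[0x20..0x22] <- [16 8e 47]
D2: mem[0x11..0x13] <- [3f b0 d6]
D3: mem[0x03..0x05] <- [4f eb e5]
D4: mem[0x1e..0x20] <- [4f eb e5]
query mem[0x0c]=0xeb, mem[0x01]=0xe5, mem[0x1f]=0xeb

MEM[0x0c,0x01,0x1f] = eb e5 eb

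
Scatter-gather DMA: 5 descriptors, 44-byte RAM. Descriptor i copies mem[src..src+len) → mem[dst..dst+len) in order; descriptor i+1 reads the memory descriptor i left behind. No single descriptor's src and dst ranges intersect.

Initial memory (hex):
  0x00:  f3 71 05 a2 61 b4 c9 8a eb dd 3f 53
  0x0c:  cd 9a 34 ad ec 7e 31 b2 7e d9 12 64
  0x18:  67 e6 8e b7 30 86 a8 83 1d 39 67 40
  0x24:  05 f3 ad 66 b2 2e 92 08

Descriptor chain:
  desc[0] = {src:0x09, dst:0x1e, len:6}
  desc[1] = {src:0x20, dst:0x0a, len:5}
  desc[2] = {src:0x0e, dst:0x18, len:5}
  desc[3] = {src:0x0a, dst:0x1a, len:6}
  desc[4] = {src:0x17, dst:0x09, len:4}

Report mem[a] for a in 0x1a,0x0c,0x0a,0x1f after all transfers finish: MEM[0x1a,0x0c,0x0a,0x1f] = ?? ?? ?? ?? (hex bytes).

MEM[0x1a,0x0c,0x0a,0x1f] = 53 53 05 ad

#0 dst[0x1e+6] := {0xdd,0x3f,0x53,0xcd,0x9a,0x34}
#1 dst[0x0a+5] := {0x53,0xcd,0x9a,0x34,0x05}
#2 dst[0x18+5] := {0x05,0xad,0xec,0x7e,0x31}
#3 dst[0x1a+6] := {0x53,0xcd,0x9a,0x34,0x05,0xad}
#4 dst[0x09+4] := {0x64,0x05,0xad,0x53}
query mem[0x1a]=0x53, mem[0x0c]=0x53, mem[0x0a]=0x05, mem[0x1f]=0xad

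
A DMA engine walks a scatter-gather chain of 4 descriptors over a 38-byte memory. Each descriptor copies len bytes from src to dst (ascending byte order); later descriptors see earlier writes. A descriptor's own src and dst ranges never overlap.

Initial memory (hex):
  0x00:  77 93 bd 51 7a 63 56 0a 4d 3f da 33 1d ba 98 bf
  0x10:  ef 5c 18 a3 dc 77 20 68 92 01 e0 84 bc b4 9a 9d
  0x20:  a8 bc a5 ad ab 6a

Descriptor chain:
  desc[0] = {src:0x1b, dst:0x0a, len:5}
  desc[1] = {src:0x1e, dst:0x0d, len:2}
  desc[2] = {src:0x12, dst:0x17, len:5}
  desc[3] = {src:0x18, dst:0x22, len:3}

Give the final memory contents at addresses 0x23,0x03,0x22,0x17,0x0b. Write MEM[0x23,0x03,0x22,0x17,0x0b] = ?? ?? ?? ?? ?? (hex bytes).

MEM[0x23,0x03,0x22,0x17,0x0b] = dc 51 a3 18 bc

#0 dst[0x0a+5] := {0x84,0xbc,0xb4,0x9a,0x9d}
#1 dst[0x0d+2] := {0x9a,0x9d}
#2 dst[0x17+5] := {0x18,0xa3,0xdc,0x77,0x20}
#3 dst[0x22+3] := {0xa3,0xdc,0x77}
query mem[0x23]=0xdc, mem[0x03]=0x51, mem[0x22]=0xa3, mem[0x17]=0x18, mem[0x0b]=0xbc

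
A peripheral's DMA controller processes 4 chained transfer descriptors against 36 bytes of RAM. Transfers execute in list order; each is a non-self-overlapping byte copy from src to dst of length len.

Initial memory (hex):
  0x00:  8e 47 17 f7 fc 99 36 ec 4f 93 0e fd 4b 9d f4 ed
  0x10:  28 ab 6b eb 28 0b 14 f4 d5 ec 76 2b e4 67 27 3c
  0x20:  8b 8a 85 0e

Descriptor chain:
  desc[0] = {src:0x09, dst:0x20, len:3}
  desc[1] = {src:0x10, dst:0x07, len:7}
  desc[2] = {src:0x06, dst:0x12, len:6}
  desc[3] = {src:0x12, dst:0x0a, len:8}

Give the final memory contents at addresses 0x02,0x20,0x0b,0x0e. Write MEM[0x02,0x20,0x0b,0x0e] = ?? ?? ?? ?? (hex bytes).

[0] 0x09->0x20 len=3 : 93 0e fd
[1] 0x10->0x07 len=7 : 28 ab 6b eb 28 0b 14
[2] 0x06->0x12 len=6 : 36 28 ab 6b eb 28
[3] 0x12->0x0a len=8 : 36 28 ab 6b eb 28 d5 ec
query mem[0x02]=0x17, mem[0x20]=0x93, mem[0x0b]=0x28, mem[0x0e]=0xeb

MEM[0x02,0x20,0x0b,0x0e] = 17 93 28 eb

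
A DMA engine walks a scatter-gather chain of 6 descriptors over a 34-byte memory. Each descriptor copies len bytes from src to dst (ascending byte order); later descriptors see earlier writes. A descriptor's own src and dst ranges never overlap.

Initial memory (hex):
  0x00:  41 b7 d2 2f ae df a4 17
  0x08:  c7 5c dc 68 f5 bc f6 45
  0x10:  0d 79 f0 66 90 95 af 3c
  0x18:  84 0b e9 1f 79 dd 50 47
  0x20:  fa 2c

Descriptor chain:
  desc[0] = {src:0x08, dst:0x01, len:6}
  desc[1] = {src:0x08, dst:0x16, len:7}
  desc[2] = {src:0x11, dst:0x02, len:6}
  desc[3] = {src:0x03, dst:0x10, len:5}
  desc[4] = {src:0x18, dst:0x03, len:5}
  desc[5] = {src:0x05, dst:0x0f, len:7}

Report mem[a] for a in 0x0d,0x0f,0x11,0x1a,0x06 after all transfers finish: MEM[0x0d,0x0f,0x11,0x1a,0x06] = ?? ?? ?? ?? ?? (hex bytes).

MEM[0x0d,0x0f,0x11,0x1a,0x06] = bc f5 f6 f5 bc

D0: mem[0x01..0x06] <- [c7 5c dc 68 f5 bc]
D1: mem[0x16..0x1c] <- [c7 5c dc 68 f5 bc f6]
D2: mem[0x02..0x07] <- [79 f0 66 90 95 c7]
D3: mem[0x10..0x14] <- [f0 66 90 95 c7]
D4: mem[0x03..0x07] <- [dc 68 f5 bc f6]
D5: mem[0x0f..0x15] <- [f5 bc f6 c7 5c dc 68]
query mem[0x0d]=0xbc, mem[0x0f]=0xf5, mem[0x11]=0xf6, mem[0x1a]=0xf5, mem[0x06]=0xbc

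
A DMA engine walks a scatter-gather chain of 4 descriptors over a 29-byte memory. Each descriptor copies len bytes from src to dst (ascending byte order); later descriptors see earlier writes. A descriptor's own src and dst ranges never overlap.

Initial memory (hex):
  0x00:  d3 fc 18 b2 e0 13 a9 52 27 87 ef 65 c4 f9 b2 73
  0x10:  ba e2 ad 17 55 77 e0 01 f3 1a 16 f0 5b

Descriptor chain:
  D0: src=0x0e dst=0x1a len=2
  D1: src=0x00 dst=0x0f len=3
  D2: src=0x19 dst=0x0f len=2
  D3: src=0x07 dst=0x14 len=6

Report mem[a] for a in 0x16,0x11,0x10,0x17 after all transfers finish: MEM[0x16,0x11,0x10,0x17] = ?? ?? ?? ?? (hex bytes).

MEM[0x16,0x11,0x10,0x17] = 87 18 b2 ef

  after D0: wrote 2B at 0x1a = b273
  after D1: wrote 3B at 0x0f = d3fc18
  after D2: wrote 2B at 0x0f = 1ab2
  after D3: wrote 6B at 0x14 = 522787ef65c4
query mem[0x16]=0x87, mem[0x11]=0x18, mem[0x10]=0xb2, mem[0x17]=0xef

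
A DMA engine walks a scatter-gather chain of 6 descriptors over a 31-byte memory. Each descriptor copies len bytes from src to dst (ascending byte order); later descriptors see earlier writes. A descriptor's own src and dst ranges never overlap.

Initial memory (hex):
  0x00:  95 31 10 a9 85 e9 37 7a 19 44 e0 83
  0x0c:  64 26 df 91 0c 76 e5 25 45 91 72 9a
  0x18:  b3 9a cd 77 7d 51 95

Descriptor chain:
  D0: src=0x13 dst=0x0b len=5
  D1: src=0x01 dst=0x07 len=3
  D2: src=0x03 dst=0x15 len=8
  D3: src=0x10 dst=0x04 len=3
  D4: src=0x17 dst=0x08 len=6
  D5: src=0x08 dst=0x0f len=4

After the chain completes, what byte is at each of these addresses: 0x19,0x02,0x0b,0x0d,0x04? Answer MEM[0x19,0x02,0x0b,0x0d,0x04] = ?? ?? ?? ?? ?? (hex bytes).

  after D0: wrote 5B at 0x0b = 254591729a
  after D1: wrote 3B at 0x07 = 3110a9
  after D2: wrote 8B at 0x15 = a985e9373110a9e0
  after D3: wrote 3B at 0x04 = 0c76e5
  after D4: wrote 6B at 0x08 = e9373110a9e0
  after D5: wrote 4B at 0x0f = e9373110
query mem[0x19]=0x31, mem[0x02]=0x10, mem[0x0b]=0x10, mem[0x0d]=0xe0, mem[0x04]=0x0c

MEM[0x19,0x02,0x0b,0x0d,0x04] = 31 10 10 e0 0c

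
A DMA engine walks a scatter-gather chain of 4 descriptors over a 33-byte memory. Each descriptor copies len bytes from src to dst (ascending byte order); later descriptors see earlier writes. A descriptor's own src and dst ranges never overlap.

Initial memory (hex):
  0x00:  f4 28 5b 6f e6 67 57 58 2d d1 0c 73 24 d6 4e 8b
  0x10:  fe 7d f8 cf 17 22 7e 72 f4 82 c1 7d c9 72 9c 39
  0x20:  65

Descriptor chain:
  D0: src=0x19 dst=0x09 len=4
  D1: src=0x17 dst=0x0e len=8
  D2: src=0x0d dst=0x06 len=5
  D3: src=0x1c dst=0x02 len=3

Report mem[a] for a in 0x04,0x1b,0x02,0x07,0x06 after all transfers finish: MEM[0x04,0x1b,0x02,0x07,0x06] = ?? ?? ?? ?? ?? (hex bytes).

MEM[0x04,0x1b,0x02,0x07,0x06] = 9c 7d c9 72 d6

D0: mem[0x09..0x0c] <- [82 c1 7d c9]
D1: mem[0x0e..0x15] <- [72 f4 82 c1 7d c9 72 9c]
D2: mem[0x06..0x0a] <- [d6 72 f4 82 c1]
D3: mem[0x02..0x04] <- [c9 72 9c]
query mem[0x04]=0x9c, mem[0x1b]=0x7d, mem[0x02]=0xc9, mem[0x07]=0x72, mem[0x06]=0xd6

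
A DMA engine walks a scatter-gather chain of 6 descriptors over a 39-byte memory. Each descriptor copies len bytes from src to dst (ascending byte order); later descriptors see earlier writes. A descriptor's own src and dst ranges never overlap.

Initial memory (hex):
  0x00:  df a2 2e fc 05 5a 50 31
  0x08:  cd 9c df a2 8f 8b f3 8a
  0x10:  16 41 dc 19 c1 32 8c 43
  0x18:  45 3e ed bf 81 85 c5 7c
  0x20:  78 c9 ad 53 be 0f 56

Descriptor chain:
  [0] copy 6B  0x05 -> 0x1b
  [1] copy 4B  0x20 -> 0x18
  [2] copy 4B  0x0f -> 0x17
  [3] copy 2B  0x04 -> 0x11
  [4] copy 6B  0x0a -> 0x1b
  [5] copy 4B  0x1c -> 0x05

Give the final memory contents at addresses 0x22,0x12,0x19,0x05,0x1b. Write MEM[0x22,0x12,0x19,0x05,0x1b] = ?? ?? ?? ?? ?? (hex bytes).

#0 dst[0x1b+6] := {0x5a,0x50,0x31,0xcd,0x9c,0xdf}
#1 dst[0x18+4] := {0xdf,0xc9,0xad,0x53}
#2 dst[0x17+4] := {0x8a,0x16,0x41,0xdc}
#3 dst[0x11+2] := {0x05,0x5a}
#4 dst[0x1b+6] := {0xdf,0xa2,0x8f,0x8b,0xf3,0x8a}
#5 dst[0x05+4] := {0xa2,0x8f,0x8b,0xf3}
query mem[0x22]=0xad, mem[0x12]=0x5a, mem[0x19]=0x41, mem[0x05]=0xa2, mem[0x1b]=0xdf

MEM[0x22,0x12,0x19,0x05,0x1b] = ad 5a 41 a2 df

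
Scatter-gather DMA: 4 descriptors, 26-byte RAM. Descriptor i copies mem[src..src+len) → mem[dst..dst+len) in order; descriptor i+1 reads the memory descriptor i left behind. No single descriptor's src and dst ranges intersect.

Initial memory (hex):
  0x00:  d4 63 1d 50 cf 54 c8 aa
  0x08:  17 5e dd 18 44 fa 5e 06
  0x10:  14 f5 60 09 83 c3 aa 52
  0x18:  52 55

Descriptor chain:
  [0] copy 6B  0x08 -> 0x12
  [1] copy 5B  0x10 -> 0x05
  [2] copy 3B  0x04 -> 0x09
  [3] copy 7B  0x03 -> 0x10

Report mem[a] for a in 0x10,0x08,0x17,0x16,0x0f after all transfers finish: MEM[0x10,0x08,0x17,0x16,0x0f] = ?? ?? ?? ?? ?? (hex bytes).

D0: mem[0x12..0x17] <- [17 5e dd 18 44 fa]
D1: mem[0x05..0x09] <- [14 f5 17 5e dd]
D2: mem[0x09..0x0b] <- [cf 14 f5]
D3: mem[0x10..0x16] <- [50 cf 14 f5 17 5e cf]
query mem[0x10]=0x50, mem[0x08]=0x5e, mem[0x17]=0xfa, mem[0x16]=0xcf, mem[0x0f]=0x06

MEM[0x10,0x08,0x17,0x16,0x0f] = 50 5e fa cf 06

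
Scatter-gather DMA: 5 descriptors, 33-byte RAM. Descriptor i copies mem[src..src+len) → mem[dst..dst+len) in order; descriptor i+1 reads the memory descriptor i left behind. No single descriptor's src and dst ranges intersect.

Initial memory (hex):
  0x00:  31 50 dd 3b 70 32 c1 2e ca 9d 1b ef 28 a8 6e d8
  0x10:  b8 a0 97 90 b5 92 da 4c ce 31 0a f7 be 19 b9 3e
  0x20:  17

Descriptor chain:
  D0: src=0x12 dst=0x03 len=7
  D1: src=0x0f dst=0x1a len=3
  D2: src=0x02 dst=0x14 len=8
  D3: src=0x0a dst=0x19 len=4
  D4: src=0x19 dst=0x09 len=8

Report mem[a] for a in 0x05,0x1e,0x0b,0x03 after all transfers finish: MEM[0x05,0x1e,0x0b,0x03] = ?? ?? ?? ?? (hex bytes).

MEM[0x05,0x1e,0x0b,0x03] = b5 b9 28 97

[0] 0x12->0x03 len=7 : 97 90 b5 92 da 4c ce
[1] 0x0f->0x1a len=3 : d8 b8 a0
[2] 0x02->0x14 len=8 : dd 97 90 b5 92 da 4c ce
[3] 0x0a->0x19 len=4 : 1b ef 28 a8
[4] 0x19->0x09 len=8 : 1b ef 28 a8 19 b9 3e 17
query mem[0x05]=0xb5, mem[0x1e]=0xb9, mem[0x0b]=0x28, mem[0x03]=0x97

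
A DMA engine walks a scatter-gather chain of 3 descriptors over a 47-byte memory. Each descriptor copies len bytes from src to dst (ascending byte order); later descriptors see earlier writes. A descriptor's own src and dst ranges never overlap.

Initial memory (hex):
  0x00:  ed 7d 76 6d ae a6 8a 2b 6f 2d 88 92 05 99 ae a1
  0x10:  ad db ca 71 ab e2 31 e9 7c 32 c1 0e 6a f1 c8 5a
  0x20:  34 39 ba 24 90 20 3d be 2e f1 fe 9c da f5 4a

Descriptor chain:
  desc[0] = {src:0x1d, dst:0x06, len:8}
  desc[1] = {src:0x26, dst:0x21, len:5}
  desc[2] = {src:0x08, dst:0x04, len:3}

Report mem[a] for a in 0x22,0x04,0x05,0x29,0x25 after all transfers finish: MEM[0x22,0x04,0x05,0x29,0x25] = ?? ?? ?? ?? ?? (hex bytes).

[0] 0x1d->0x06 len=8 : f1 c8 5a 34 39 ba 24 90
[1] 0x26->0x21 len=5 : 3d be 2e f1 fe
[2] 0x08->0x04 len=3 : 5a 34 39
query mem[0x22]=0xbe, mem[0x04]=0x5a, mem[0x05]=0x34, mem[0x29]=0xf1, mem[0x25]=0xfe

MEM[0x22,0x04,0x05,0x29,0x25] = be 5a 34 f1 fe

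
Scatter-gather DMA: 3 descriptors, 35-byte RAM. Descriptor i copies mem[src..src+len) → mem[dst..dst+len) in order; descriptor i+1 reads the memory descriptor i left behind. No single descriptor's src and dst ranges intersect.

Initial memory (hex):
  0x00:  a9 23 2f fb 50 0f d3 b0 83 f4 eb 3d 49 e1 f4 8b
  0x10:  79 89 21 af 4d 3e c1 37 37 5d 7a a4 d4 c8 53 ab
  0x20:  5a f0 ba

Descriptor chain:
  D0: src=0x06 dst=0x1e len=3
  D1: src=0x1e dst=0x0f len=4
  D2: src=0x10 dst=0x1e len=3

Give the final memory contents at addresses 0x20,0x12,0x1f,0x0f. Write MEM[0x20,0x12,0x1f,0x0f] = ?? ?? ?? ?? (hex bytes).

MEM[0x20,0x12,0x1f,0x0f] = f0 f0 83 d3

#0 dst[0x1e+3] := {0xd3,0xb0,0x83}
#1 dst[0x0f+4] := {0xd3,0xb0,0x83,0xf0}
#2 dst[0x1e+3] := {0xb0,0x83,0xf0}
query mem[0x20]=0xf0, mem[0x12]=0xf0, mem[0x1f]=0x83, mem[0x0f]=0xd3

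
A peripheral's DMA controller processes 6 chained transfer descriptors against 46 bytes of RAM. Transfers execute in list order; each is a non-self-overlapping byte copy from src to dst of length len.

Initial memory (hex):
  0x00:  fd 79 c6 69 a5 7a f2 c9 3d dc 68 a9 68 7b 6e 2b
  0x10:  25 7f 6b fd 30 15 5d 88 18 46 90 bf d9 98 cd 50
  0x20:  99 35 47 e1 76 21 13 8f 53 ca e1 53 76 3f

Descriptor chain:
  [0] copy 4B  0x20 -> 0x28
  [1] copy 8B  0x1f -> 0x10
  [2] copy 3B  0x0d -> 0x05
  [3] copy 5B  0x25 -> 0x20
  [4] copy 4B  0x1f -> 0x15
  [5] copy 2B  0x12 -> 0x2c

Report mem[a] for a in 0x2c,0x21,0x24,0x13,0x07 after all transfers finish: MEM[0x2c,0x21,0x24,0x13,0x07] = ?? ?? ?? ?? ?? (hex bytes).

MEM[0x2c,0x21,0x24,0x13,0x07] = 35 13 35 47 2b

  after D0: wrote 4B at 0x28 = 993547e1
  after D1: wrote 8B at 0x10 = 50993547e1762113
  after D2: wrote 3B at 0x05 = 7b6e2b
  after D3: wrote 5B at 0x20 = 21138f9935
  after D4: wrote 4B at 0x15 = 5021138f
  after D5: wrote 2B at 0x2c = 3547
query mem[0x2c]=0x35, mem[0x21]=0x13, mem[0x24]=0x35, mem[0x13]=0x47, mem[0x07]=0x2b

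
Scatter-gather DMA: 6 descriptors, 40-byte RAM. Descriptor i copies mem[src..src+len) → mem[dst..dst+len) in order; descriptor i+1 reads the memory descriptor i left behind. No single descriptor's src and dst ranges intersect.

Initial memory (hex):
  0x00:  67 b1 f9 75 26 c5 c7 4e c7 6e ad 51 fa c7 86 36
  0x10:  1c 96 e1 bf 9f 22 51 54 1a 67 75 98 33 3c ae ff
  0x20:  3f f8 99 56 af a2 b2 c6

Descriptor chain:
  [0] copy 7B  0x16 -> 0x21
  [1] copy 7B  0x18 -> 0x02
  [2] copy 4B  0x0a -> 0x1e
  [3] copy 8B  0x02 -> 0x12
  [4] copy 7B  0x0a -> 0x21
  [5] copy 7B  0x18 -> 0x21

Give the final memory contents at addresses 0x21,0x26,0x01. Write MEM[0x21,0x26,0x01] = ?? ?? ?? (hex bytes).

  after D0: wrote 7B at 0x21 = 51541a67759833
  after D1: wrote 7B at 0x02 = 1a677598333cae
  after D2: wrote 4B at 0x1e = ad51fac7
  after D3: wrote 8B at 0x12 = 1a677598333cae6e
  after D4: wrote 7B at 0x21 = ad51fac786361c
  after D5: wrote 7B at 0x21 = ae6e7598333cad
query mem[0x21]=0xae, mem[0x26]=0x3c, mem[0x01]=0xb1

MEM[0x21,0x26,0x01] = ae 3c b1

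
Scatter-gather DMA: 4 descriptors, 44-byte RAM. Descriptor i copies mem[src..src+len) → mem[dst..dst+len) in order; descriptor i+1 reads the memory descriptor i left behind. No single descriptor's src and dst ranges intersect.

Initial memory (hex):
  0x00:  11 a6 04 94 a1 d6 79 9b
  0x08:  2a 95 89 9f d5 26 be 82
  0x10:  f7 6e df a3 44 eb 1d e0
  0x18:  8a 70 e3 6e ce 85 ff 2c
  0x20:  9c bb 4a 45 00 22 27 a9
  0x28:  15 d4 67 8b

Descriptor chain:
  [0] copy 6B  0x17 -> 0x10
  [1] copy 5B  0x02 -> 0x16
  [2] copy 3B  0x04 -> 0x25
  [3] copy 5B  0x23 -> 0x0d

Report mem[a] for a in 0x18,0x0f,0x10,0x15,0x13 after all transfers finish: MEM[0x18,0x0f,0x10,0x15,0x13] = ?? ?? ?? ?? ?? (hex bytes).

MEM[0x18,0x0f,0x10,0x15,0x13] = a1 a1 d6 ce e3

[0] 0x17->0x10 len=6 : e0 8a 70 e3 6e ce
[1] 0x02->0x16 len=5 : 04 94 a1 d6 79
[2] 0x04->0x25 len=3 : a1 d6 79
[3] 0x23->0x0d len=5 : 45 00 a1 d6 79
query mem[0x18]=0xa1, mem[0x0f]=0xa1, mem[0x10]=0xd6, mem[0x15]=0xce, mem[0x13]=0xe3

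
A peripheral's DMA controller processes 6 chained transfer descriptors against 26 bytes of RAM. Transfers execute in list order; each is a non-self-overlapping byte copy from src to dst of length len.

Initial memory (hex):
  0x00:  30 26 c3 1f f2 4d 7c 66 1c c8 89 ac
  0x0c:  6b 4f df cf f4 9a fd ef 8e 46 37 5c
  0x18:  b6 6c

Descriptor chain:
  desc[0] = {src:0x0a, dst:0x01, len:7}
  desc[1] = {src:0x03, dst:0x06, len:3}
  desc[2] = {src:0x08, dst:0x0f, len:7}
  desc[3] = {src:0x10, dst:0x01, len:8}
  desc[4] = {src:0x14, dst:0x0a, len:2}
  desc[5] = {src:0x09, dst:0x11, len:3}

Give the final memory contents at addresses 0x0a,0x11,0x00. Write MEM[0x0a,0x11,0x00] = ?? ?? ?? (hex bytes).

[0] 0x0a->0x01 len=7 : 89 ac 6b 4f df cf f4
[1] 0x03->0x06 len=3 : 6b 4f df
[2] 0x08->0x0f len=7 : df c8 89 ac 6b 4f df
[3] 0x10->0x01 len=8 : c8 89 ac 6b 4f df 37 5c
[4] 0x14->0x0a len=2 : 4f df
[5] 0x09->0x11 len=3 : c8 4f df
query mem[0x0a]=0x4f, mem[0x11]=0xc8, mem[0x00]=0x30

MEM[0x0a,0x11,0x00] = 4f c8 30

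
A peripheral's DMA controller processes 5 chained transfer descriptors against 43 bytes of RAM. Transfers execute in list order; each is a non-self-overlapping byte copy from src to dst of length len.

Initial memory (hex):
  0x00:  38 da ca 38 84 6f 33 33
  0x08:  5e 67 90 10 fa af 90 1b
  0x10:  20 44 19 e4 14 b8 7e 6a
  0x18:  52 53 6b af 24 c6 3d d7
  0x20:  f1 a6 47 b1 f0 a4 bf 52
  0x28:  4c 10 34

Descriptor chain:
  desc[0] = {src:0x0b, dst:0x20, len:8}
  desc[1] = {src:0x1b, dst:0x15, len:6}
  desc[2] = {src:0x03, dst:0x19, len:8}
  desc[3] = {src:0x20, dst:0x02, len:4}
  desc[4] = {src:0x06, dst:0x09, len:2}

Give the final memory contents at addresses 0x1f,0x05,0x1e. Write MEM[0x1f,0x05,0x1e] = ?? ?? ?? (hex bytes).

#0 dst[0x20+8] := {0x10,0xfa,0xaf,0x90,0x1b,0x20,0x44,0x19}
#1 dst[0x15+6] := {0xaf,0x24,0xc6,0x3d,0xd7,0x10}
#2 dst[0x19+8] := {0x38,0x84,0x6f,0x33,0x33,0x5e,0x67,0x90}
#3 dst[0x02+4] := {0x90,0xfa,0xaf,0x90}
#4 dst[0x09+2] := {0x33,0x33}
query mem[0x1f]=0x67, mem[0x05]=0x90, mem[0x1e]=0x5e

MEM[0x1f,0x05,0x1e] = 67 90 5e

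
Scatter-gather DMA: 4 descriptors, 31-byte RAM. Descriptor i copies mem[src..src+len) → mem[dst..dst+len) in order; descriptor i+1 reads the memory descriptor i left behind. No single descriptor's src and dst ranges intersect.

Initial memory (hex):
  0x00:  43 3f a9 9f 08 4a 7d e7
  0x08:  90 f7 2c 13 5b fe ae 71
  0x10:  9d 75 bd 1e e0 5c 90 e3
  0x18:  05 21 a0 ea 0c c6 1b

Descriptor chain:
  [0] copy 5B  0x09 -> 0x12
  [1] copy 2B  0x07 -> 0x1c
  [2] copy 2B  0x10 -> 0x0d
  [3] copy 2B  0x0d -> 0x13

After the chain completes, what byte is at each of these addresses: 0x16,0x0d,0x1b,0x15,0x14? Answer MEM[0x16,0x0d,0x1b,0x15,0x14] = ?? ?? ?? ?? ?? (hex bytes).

[0] 0x09->0x12 len=5 : f7 2c 13 5b fe
[1] 0x07->0x1c len=2 : e7 90
[2] 0x10->0x0d len=2 : 9d 75
[3] 0x0d->0x13 len=2 : 9d 75
query mem[0x16]=0xfe, mem[0x0d]=0x9d, mem[0x1b]=0xea, mem[0x15]=0x5b, mem[0x14]=0x75

MEM[0x16,0x0d,0x1b,0x15,0x14] = fe 9d ea 5b 75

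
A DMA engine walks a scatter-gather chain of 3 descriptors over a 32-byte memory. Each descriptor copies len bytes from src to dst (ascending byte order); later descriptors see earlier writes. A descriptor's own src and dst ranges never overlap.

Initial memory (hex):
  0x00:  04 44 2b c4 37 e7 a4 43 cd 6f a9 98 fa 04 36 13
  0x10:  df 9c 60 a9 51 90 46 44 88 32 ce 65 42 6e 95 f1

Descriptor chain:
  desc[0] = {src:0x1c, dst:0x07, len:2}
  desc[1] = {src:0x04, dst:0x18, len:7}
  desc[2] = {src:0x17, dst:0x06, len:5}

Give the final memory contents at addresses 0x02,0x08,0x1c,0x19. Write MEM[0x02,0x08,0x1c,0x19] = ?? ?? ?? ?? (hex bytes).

MEM[0x02,0x08,0x1c,0x19] = 2b e7 6e e7

  after D0: wrote 2B at 0x07 = 426e
  after D1: wrote 7B at 0x18 = 37e7a4426e6fa9
  after D2: wrote 5B at 0x06 = 4437e7a442
query mem[0x02]=0x2b, mem[0x08]=0xe7, mem[0x1c]=0x6e, mem[0x19]=0xe7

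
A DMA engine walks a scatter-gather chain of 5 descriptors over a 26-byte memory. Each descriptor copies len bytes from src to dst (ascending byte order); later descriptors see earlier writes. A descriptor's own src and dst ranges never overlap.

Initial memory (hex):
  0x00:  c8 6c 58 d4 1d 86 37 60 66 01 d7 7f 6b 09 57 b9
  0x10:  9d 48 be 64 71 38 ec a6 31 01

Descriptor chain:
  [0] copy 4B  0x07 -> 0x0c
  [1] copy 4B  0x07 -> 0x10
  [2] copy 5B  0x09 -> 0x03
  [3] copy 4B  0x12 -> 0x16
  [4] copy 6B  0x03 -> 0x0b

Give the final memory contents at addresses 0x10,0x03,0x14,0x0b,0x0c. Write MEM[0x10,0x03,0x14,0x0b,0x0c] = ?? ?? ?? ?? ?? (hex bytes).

#0 dst[0x0c+4] := {0x60,0x66,0x01,0xd7}
#1 dst[0x10+4] := {0x60,0x66,0x01,0xd7}
#2 dst[0x03+5] := {0x01,0xd7,0x7f,0x60,0x66}
#3 dst[0x16+4] := {0x01,0xd7,0x71,0x38}
#4 dst[0x0b+6] := {0x01,0xd7,0x7f,0x60,0x66,0x66}
query mem[0x10]=0x66, mem[0x03]=0x01, mem[0x14]=0x71, mem[0x0b]=0x01, mem[0x0c]=0xd7

MEM[0x10,0x03,0x14,0x0b,0x0c] = 66 01 71 01 d7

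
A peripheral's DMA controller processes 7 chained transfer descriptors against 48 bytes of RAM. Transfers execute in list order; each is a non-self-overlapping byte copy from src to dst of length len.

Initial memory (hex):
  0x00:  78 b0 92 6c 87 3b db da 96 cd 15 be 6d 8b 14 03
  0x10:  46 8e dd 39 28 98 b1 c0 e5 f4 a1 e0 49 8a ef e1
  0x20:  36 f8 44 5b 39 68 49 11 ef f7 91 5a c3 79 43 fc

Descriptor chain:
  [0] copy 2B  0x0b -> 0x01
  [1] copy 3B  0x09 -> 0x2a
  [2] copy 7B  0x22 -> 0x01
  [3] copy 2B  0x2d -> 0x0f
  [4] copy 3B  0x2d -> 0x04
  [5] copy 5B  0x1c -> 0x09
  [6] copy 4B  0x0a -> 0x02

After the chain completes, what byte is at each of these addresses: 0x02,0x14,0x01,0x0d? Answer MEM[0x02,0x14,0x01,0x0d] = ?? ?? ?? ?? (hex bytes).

  after D0: wrote 2B at 0x01 = be6d
  after D1: wrote 3B at 0x2a = cd15be
  after D2: wrote 7B at 0x01 = 445b39684911ef
  after D3: wrote 2B at 0x0f = 7943
  after D4: wrote 3B at 0x04 = 7943fc
  after D5: wrote 5B at 0x09 = 498aefe136
  after D6: wrote 4B at 0x02 = 8aefe136
query mem[0x02]=0x8a, mem[0x14]=0x28, mem[0x01]=0x44, mem[0x0d]=0x36

MEM[0x02,0x14,0x01,0x0d] = 8a 28 44 36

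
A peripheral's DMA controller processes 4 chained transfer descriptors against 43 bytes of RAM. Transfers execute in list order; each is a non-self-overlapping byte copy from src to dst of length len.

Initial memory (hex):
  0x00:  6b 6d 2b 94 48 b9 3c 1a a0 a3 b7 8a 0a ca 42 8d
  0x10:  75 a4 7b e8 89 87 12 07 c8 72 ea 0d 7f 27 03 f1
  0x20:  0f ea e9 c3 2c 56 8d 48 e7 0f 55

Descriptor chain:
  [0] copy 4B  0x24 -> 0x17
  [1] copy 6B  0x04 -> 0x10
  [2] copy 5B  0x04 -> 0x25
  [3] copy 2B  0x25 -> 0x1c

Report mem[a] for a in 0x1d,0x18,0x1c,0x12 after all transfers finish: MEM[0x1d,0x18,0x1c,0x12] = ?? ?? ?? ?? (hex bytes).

MEM[0x1d,0x18,0x1c,0x12] = b9 56 48 3c

#0 dst[0x17+4] := {0x2c,0x56,0x8d,0x48}
#1 dst[0x10+6] := {0x48,0xb9,0x3c,0x1a,0xa0,0xa3}
#2 dst[0x25+5] := {0x48,0xb9,0x3c,0x1a,0xa0}
#3 dst[0x1c+2] := {0x48,0xb9}
query mem[0x1d]=0xb9, mem[0x18]=0x56, mem[0x1c]=0x48, mem[0x12]=0x3c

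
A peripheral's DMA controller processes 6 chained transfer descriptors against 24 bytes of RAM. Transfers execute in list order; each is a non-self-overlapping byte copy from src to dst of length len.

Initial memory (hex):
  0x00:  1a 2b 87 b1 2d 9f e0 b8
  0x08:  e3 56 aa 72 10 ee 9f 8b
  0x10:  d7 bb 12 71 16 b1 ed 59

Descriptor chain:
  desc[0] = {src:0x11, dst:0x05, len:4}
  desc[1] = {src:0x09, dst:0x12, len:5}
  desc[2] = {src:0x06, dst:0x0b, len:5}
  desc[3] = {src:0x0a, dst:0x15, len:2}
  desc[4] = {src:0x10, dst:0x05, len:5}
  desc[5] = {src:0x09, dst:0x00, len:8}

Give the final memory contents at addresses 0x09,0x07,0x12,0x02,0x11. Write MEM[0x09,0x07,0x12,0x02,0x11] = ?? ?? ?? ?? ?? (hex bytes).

MEM[0x09,0x07,0x12,0x02,0x11] = 72 d7 56 12 bb

D0: mem[0x05..0x08] <- [bb 12 71 16]
D1: mem[0x12..0x16] <- [56 aa 72 10 ee]
D2: mem[0x0b..0x0f] <- [12 71 16 56 aa]
D3: mem[0x15..0x16] <- [aa 12]
D4: mem[0x05..0x09] <- [d7 bb 56 aa 72]
D5: mem[0x00..0x07] <- [72 aa 12 71 16 56 aa d7]
query mem[0x09]=0x72, mem[0x07]=0xd7, mem[0x12]=0x56, mem[0x02]=0x12, mem[0x11]=0xbb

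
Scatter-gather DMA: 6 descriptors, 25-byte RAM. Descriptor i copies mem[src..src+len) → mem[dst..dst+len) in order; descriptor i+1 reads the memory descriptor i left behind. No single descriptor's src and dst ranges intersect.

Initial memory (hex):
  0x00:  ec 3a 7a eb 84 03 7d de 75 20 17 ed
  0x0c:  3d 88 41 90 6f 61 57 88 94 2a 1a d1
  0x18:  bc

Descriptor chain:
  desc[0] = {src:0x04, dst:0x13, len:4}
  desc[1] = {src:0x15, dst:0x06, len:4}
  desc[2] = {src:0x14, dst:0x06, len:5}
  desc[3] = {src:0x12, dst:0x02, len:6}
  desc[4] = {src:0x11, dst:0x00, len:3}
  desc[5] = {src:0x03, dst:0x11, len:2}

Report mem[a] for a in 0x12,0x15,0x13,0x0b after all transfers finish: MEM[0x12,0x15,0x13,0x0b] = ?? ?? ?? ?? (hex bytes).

MEM[0x12,0x15,0x13,0x0b] = 03 7d 84 ed

  after D0: wrote 4B at 0x13 = 84037dde
  after D1: wrote 4B at 0x06 = 7dded1bc
  after D2: wrote 5B at 0x06 = 037dded1bc
  after D3: wrote 6B at 0x02 = 5784037dded1
  after D4: wrote 3B at 0x00 = 615784
  after D5: wrote 2B at 0x11 = 8403
query mem[0x12]=0x03, mem[0x15]=0x7d, mem[0x13]=0x84, mem[0x0b]=0xed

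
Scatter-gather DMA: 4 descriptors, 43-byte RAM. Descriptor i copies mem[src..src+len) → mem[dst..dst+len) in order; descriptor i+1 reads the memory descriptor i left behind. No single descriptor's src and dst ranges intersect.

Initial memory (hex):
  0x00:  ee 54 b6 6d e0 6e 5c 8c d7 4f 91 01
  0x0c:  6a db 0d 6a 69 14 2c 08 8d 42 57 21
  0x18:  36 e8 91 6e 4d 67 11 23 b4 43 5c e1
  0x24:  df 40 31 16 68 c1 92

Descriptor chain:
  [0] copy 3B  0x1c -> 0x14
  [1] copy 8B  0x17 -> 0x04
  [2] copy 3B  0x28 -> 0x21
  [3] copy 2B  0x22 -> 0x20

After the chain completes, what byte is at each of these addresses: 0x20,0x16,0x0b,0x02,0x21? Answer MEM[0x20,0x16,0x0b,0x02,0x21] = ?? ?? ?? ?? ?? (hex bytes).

MEM[0x20,0x16,0x0b,0x02,0x21] = c1 11 11 b6 92

  after D0: wrote 3B at 0x14 = 4d6711
  after D1: wrote 8B at 0x04 = 2136e8916e4d6711
  after D2: wrote 3B at 0x21 = 68c192
  after D3: wrote 2B at 0x20 = c192
query mem[0x20]=0xc1, mem[0x16]=0x11, mem[0x0b]=0x11, mem[0x02]=0xb6, mem[0x21]=0x92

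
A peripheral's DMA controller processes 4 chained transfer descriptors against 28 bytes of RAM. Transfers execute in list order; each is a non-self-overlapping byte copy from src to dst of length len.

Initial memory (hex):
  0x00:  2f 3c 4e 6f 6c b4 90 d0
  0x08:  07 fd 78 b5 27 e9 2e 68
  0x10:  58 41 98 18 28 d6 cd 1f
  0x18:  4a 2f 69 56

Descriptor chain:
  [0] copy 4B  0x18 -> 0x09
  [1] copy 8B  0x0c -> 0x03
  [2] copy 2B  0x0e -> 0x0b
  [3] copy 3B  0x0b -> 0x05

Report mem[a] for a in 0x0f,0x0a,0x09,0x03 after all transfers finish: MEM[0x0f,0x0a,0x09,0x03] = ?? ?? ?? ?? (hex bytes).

[0] 0x18->0x09 len=4 : 4a 2f 69 56
[1] 0x0c->0x03 len=8 : 56 e9 2e 68 58 41 98 18
[2] 0x0e->0x0b len=2 : 2e 68
[3] 0x0b->0x05 len=3 : 2e 68 e9
query mem[0x0f]=0x68, mem[0x0a]=0x18, mem[0x09]=0x98, mem[0x03]=0x56

MEM[0x0f,0x0a,0x09,0x03] = 68 18 98 56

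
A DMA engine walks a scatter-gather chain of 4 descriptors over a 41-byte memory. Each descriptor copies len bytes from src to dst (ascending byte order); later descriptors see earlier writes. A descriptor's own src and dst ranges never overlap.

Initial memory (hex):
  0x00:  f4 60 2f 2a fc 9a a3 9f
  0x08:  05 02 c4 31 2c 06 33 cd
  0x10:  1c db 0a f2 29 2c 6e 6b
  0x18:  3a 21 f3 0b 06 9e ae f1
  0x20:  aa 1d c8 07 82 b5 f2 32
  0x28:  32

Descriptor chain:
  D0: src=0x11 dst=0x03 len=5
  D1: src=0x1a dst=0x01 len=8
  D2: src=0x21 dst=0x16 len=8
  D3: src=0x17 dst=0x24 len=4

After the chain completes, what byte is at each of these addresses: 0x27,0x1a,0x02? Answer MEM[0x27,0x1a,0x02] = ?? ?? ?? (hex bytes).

[0] 0x11->0x03 len=5 : db 0a f2 29 2c
[1] 0x1a->0x01 len=8 : f3 0b 06 9e ae f1 aa 1d
[2] 0x21->0x16 len=8 : 1d c8 07 82 b5 f2 32 32
[3] 0x17->0x24 len=4 : c8 07 82 b5
query mem[0x27]=0xb5, mem[0x1a]=0xb5, mem[0x02]=0x0b

MEM[0x27,0x1a,0x02] = b5 b5 0b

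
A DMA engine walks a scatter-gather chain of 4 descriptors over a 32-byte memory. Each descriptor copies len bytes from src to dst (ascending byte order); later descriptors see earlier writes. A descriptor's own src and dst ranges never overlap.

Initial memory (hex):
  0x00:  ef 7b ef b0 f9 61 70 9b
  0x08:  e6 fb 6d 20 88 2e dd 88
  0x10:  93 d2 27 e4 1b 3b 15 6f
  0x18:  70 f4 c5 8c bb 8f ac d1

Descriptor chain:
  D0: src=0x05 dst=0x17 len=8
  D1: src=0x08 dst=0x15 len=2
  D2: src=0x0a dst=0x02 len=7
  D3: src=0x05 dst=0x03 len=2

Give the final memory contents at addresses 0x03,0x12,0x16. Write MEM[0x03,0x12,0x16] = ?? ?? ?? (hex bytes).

D0: mem[0x17..0x1e] <- [61 70 9b e6 fb 6d 20 88]
D1: mem[0x15..0x16] <- [e6 fb]
D2: mem[0x02..0x08] <- [6d 20 88 2e dd 88 93]
D3: mem[0x03..0x04] <- [2e dd]
query mem[0x03]=0x2e, mem[0x12]=0x27, mem[0x16]=0xfb

MEM[0x03,0x12,0x16] = 2e 27 fb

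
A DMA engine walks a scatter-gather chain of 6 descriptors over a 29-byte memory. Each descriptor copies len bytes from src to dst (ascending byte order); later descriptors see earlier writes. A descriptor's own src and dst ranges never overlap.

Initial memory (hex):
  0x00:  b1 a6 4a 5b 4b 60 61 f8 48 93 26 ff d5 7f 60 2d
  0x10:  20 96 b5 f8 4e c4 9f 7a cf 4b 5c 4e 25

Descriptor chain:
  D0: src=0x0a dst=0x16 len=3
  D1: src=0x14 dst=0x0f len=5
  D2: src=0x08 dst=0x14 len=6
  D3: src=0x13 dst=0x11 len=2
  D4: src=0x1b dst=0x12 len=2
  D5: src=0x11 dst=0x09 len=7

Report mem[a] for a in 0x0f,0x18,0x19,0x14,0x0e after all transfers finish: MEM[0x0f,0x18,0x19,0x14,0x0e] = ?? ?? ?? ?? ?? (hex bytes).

  after D0: wrote 3B at 0x16 = 26ffd5
  after D1: wrote 5B at 0x0f = 4ec426ffd5
  after D2: wrote 6B at 0x14 = 489326ffd57f
  after D3: wrote 2B at 0x11 = d548
  after D4: wrote 2B at 0x12 = 4e25
  after D5: wrote 7B at 0x09 = d54e25489326ff
query mem[0x0f]=0xff, mem[0x18]=0xd5, mem[0x19]=0x7f, mem[0x14]=0x48, mem[0x0e]=0x26

MEM[0x0f,0x18,0x19,0x14,0x0e] = ff d5 7f 48 26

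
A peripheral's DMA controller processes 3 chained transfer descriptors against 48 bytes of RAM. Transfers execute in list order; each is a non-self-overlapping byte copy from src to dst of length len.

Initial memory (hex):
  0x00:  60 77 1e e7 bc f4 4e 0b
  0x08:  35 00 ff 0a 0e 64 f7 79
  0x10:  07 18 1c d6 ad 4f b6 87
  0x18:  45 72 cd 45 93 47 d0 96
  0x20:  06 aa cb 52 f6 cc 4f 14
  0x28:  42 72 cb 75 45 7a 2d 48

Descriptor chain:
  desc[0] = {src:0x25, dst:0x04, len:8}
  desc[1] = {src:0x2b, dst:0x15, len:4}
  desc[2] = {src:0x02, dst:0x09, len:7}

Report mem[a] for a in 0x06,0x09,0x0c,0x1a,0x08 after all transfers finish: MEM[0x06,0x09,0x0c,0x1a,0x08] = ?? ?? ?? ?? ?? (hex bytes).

MEM[0x06,0x09,0x0c,0x1a,0x08] = 14 1e 4f cd 72

#0 dst[0x04+8] := {0xcc,0x4f,0x14,0x42,0x72,0xcb,0x75,0x45}
#1 dst[0x15+4] := {0x75,0x45,0x7a,0x2d}
#2 dst[0x09+7] := {0x1e,0xe7,0xcc,0x4f,0x14,0x42,0x72}
query mem[0x06]=0x14, mem[0x09]=0x1e, mem[0x0c]=0x4f, mem[0x1a]=0xcd, mem[0x08]=0x72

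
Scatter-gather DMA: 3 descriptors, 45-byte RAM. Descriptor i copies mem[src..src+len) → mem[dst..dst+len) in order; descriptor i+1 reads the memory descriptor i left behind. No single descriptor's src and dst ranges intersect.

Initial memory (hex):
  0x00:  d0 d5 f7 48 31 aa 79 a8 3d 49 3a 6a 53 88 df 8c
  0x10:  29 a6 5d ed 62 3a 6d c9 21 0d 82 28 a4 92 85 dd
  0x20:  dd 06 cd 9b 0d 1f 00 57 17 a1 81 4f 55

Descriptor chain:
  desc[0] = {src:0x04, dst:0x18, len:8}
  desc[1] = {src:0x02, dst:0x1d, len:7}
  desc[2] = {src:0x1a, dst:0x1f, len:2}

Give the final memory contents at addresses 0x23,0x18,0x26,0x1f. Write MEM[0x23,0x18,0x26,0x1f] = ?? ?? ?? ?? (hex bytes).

D0: mem[0x18..0x1f] <- [31 aa 79 a8 3d 49 3a 6a]
D1: mem[0x1d..0x23] <- [f7 48 31 aa 79 a8 3d]
D2: mem[0x1f..0x20] <- [79 a8]
query mem[0x23]=0x3d, mem[0x18]=0x31, mem[0x26]=0x00, mem[0x1f]=0x79

MEM[0x23,0x18,0x26,0x1f] = 3d 31 00 79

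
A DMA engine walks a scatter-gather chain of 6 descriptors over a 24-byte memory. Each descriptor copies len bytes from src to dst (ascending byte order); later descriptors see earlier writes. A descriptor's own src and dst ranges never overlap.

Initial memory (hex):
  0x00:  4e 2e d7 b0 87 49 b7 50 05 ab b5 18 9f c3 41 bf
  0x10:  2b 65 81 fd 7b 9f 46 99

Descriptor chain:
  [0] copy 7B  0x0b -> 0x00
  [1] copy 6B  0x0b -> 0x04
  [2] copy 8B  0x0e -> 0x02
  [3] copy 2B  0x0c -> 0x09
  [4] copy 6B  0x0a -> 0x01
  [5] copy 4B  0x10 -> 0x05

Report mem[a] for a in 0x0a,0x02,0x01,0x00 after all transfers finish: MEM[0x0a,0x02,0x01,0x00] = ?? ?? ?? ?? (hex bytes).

  after D0: wrote 7B at 0x00 = 189fc341bf2b65
  after D1: wrote 6B at 0x04 = 189fc341bf2b
  after D2: wrote 8B at 0x02 = 41bf2b6581fd7b9f
  after D3: wrote 2B at 0x09 = 9fc3
  after D4: wrote 6B at 0x01 = c3189fc341bf
  after D5: wrote 4B at 0x05 = 2b6581fd
query mem[0x0a]=0xc3, mem[0x02]=0x18, mem[0x01]=0xc3, mem[0x00]=0x18

MEM[0x0a,0x02,0x01,0x00] = c3 18 c3 18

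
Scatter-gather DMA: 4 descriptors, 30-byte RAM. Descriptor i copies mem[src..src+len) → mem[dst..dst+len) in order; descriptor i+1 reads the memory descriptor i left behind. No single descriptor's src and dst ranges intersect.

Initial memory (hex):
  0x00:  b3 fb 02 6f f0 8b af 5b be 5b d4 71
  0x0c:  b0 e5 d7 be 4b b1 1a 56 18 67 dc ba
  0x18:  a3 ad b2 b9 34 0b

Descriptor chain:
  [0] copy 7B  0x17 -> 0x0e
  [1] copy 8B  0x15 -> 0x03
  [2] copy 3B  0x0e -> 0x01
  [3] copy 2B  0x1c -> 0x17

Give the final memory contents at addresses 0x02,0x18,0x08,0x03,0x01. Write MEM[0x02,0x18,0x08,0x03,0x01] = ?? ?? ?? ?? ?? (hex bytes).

  after D0: wrote 7B at 0x0e = baa3adb2b9340b
  after D1: wrote 8B at 0x03 = 67dcbaa3adb2b934
  after D2: wrote 3B at 0x01 = baa3ad
  after D3: wrote 2B at 0x17 = 340b
query mem[0x02]=0xa3, mem[0x18]=0x0b, mem[0x08]=0xb2, mem[0x03]=0xad, mem[0x01]=0xba

MEM[0x02,0x18,0x08,0x03,0x01] = a3 0b b2 ad ba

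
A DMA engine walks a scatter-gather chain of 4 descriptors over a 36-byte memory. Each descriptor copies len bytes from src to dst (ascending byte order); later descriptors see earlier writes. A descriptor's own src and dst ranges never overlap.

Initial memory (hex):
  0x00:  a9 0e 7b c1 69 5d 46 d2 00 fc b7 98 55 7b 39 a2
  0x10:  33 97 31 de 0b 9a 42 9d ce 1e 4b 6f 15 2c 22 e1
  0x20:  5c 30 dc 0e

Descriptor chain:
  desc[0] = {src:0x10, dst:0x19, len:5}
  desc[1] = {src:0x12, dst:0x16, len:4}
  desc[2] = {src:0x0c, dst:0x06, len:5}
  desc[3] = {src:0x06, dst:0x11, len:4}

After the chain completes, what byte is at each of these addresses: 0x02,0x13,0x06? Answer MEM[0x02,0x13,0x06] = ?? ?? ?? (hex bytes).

MEM[0x02,0x13,0x06] = 7b 39 55

[0] 0x10->0x19 len=5 : 33 97 31 de 0b
[1] 0x12->0x16 len=4 : 31 de 0b 9a
[2] 0x0c->0x06 len=5 : 55 7b 39 a2 33
[3] 0x06->0x11 len=4 : 55 7b 39 a2
query mem[0x02]=0x7b, mem[0x13]=0x39, mem[0x06]=0x55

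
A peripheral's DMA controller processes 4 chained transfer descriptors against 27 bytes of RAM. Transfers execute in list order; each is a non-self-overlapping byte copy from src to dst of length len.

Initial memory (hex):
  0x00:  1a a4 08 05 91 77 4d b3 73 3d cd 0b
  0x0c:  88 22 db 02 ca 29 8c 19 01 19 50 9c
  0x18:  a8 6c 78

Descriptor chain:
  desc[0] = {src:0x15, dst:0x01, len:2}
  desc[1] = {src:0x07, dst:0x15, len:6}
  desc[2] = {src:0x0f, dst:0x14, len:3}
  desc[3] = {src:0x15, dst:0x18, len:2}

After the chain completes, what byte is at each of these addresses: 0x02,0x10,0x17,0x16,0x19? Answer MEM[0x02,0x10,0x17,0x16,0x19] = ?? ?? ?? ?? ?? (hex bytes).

MEM[0x02,0x10,0x17,0x16,0x19] = 50 ca 3d 29 29

[0] 0x15->0x01 len=2 : 19 50
[1] 0x07->0x15 len=6 : b3 73 3d cd 0b 88
[2] 0x0f->0x14 len=3 : 02 ca 29
[3] 0x15->0x18 len=2 : ca 29
query mem[0x02]=0x50, mem[0x10]=0xca, mem[0x17]=0x3d, mem[0x16]=0x29, mem[0x19]=0x29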